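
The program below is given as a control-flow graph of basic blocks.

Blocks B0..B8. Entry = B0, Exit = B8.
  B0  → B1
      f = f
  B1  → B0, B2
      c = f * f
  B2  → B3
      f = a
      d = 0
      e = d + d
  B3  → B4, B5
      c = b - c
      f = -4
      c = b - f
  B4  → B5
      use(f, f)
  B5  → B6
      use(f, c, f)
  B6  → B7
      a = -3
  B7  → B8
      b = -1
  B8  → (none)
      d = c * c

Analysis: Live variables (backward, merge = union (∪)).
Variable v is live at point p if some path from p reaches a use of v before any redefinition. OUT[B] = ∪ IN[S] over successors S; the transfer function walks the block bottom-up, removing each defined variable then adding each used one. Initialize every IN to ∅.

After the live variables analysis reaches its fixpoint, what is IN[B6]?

Per-block solution:
  B0: | IN={a, b, f} | OUT={a, b, f}
  B1: | IN={a, b, f} | OUT={a, b, c, f}
  B2: | IN={a, b, c} | OUT={b, c}
  B3: | IN={b, c} | OUT={c, f}
  B4: | IN={c, f} | OUT={c, f}
  B5: | IN={c, f} | OUT={c}
  B6: | IN={c} | OUT={c}
  B7: | IN={c} | OUT={c}
  B8: | IN={c} | OUT={}

Merge at B6: OUT[B6] = IN[B7] = {c}
Applying B6's transfer function to that OUT value gives IN[B6] (row B6 above).

Answer: {c}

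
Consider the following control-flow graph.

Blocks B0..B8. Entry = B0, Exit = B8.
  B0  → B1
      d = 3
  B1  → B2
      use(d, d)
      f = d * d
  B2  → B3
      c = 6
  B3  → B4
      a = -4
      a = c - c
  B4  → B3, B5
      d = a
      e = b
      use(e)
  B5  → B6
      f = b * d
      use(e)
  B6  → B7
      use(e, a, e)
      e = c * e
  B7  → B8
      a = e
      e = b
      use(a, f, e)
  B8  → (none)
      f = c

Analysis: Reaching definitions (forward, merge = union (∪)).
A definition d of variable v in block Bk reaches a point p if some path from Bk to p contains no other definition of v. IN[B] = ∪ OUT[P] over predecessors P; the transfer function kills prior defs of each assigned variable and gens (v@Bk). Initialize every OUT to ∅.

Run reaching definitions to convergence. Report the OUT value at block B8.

Answer: {a@B7, c@B2, d@B4, e@B7, f@B8}

Working:
Fixpoint table:
  B0:  IN={}  OUT={d@B0}
  B1:  IN={d@B0}  OUT={d@B0, f@B1}
  B2:  IN={d@B0, f@B1}  OUT={c@B2, d@B0, f@B1}
  B3:  IN={a@B3, c@B2, d@B0, d@B4, e@B4, f@B1}  OUT={a@B3, c@B2, d@B0, d@B4, e@B4, f@B1}
  B4:  IN={a@B3, c@B2, d@B0, d@B4, e@B4, f@B1}  OUT={a@B3, c@B2, d@B4, e@B4, f@B1}
  B5:  IN={a@B3, c@B2, d@B4, e@B4, f@B1}  OUT={a@B3, c@B2, d@B4, e@B4, f@B5}
  B6:  IN={a@B3, c@B2, d@B4, e@B4, f@B5}  OUT={a@B3, c@B2, d@B4, e@B6, f@B5}
  B7:  IN={a@B3, c@B2, d@B4, e@B6, f@B5}  OUT={a@B7, c@B2, d@B4, e@B7, f@B5}
  B8:  IN={a@B7, c@B2, d@B4, e@B7, f@B5}  OUT={a@B7, c@B2, d@B4, e@B7, f@B8}

Merge at B8: IN[B8] = OUT[B7] = {a@B7, c@B2, d@B4, e@B7, f@B5}
Applying B8's transfer function to that IN value gives OUT[B8] (row B8 above).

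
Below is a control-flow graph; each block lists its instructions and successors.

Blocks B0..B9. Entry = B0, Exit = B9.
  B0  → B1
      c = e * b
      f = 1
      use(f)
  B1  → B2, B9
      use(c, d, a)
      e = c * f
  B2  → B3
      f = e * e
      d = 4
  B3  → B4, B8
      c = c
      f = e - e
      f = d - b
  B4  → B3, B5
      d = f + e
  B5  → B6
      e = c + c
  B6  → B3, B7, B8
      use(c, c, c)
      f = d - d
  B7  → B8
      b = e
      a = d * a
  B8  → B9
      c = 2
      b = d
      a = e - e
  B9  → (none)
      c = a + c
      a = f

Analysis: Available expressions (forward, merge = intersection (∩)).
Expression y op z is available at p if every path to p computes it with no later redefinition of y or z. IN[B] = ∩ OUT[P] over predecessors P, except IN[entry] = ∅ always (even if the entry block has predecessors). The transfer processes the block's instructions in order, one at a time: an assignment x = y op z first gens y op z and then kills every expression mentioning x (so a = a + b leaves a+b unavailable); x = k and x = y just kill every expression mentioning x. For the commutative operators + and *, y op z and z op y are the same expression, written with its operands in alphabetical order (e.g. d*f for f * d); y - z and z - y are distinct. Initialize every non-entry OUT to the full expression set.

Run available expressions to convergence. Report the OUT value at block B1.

Answer: {c*f}

Working:
Fixpoint table:
  B0:  IN={}  OUT={b*e}
  B1:  IN={b*e}  OUT={c*f}
  B2:  IN={c*f}  OUT={e*e}
  B3:  IN={}  OUT={d-b, e-e}
  B4:  IN={d-b, e-e}  OUT={e+f, e-e}
  B5:  IN={e+f, e-e}  OUT={c+c}
  B6:  IN={c+c}  OUT={c+c, d-d}
  B7:  IN={c+c, d-d}  OUT={c+c, d-d}
  B8:  IN={}  OUT={e-e}
  B9:  IN={}  OUT={}

Merge at B1: IN[B1] = OUT[B0] = {b*e}
Applying B1's transfer function to that IN value gives OUT[B1] (row B1 above).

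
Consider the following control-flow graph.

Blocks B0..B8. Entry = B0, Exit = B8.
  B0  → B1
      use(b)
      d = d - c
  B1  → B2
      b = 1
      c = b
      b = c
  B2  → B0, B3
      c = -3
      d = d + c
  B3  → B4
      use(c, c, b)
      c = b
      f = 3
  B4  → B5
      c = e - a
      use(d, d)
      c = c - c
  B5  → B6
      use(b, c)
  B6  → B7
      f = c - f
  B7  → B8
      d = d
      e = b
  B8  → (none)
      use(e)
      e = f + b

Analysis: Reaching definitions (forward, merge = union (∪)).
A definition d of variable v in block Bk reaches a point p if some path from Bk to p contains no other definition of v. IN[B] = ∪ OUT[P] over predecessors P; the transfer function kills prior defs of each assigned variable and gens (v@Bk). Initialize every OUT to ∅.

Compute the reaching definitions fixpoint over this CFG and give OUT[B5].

Answer: {b@B1, c@B4, d@B2, f@B3}

Derivation:
Per-block solution:
  B0: | IN={b@B1, c@B2, d@B2} | OUT={b@B1, c@B2, d@B0}
  B1: | IN={b@B1, c@B2, d@B0} | OUT={b@B1, c@B1, d@B0}
  B2: | IN={b@B1, c@B1, d@B0} | OUT={b@B1, c@B2, d@B2}
  B3: | IN={b@B1, c@B2, d@B2} | OUT={b@B1, c@B3, d@B2, f@B3}
  B4: | IN={b@B1, c@B3, d@B2, f@B3} | OUT={b@B1, c@B4, d@B2, f@B3}
  B5: | IN={b@B1, c@B4, d@B2, f@B3} | OUT={b@B1, c@B4, d@B2, f@B3}
  B6: | IN={b@B1, c@B4, d@B2, f@B3} | OUT={b@B1, c@B4, d@B2, f@B6}
  B7: | IN={b@B1, c@B4, d@B2, f@B6} | OUT={b@B1, c@B4, d@B7, e@B7, f@B6}
  B8: | IN={b@B1, c@B4, d@B7, e@B7, f@B6} | OUT={b@B1, c@B4, d@B7, e@B8, f@B6}

Merge at B5: IN[B5] = OUT[B4] = {b@B1, c@B4, d@B2, f@B3}
Applying B5's transfer function to that IN value gives OUT[B5] (row B5 above).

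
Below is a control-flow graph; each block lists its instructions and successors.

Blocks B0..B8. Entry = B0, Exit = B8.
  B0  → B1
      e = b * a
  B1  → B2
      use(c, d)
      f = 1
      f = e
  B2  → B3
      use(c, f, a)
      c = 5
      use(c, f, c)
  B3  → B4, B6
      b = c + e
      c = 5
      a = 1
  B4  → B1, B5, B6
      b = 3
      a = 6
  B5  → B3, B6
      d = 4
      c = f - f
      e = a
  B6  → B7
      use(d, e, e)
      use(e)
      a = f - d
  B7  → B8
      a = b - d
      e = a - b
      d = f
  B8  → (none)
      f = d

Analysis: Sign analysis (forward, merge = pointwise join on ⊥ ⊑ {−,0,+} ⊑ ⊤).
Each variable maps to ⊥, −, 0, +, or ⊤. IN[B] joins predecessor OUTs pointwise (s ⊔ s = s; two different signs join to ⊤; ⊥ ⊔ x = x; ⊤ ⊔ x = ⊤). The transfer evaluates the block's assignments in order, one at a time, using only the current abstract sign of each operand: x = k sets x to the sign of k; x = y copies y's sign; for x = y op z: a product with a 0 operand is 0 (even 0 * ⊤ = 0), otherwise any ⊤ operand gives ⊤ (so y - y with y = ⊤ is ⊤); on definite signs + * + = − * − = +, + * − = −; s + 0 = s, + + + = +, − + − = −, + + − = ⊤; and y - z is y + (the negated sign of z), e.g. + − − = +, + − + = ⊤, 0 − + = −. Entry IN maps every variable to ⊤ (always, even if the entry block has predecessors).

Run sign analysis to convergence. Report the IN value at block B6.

Answer: {a: +, b: ⊤, c: ⊤, d: ⊤, e: ⊤, f: ⊤}

Working:
Fixpoint table:
  B0: | IN=(all ⊤) | OUT=(all ⊤)
  B1: | IN=(all ⊤) | OUT=(all ⊤)
  B2: | IN=(all ⊤) | OUT={c:+; rest ⊤}
  B3: | IN=(all ⊤) | OUT={a:+, c:+; rest ⊤}
  B4: | IN={a:+, c:+; rest ⊤} | OUT={a:+, b:+, c:+; rest ⊤}
  B5: | IN={a:+, b:+, c:+; rest ⊤} | OUT={a:+, b:+, d:+, e:+; rest ⊤}
  B6: | IN={a:+; rest ⊤} | OUT=(all ⊤)
  B7: | IN=(all ⊤) | OUT=(all ⊤)
  B8: | IN=(all ⊤) | OUT=(all ⊤)

Merge at B6: IN[B6] = OUT[B3] ⊔ OUT[B4] ⊔ OUT[B5] = {a: +, b: ⊤, c: ⊤, d: ⊤, e: ⊤, f: ⊤}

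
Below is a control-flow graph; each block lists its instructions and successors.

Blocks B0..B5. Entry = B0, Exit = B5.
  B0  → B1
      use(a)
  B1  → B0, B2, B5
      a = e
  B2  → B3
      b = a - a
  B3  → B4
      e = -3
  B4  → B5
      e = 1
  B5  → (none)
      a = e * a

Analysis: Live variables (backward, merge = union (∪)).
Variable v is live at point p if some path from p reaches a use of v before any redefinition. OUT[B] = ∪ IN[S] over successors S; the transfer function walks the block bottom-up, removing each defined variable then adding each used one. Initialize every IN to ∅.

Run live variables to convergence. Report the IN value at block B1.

Converged values:
  B0: | IN={a, e} | OUT={e}
  B1: | IN={e} | OUT={a, e}
  B2: | IN={a} | OUT={a}
  B3: | IN={a} | OUT={a}
  B4: | IN={a} | OUT={a, e}
  B5: | IN={a, e} | OUT={}

Merge at B1: OUT[B1] = IN[B0] ⊔ IN[B2] ⊔ IN[B5] = {a, e}
Applying B1's transfer function to that OUT value gives IN[B1] (row B1 above).

Answer: {e}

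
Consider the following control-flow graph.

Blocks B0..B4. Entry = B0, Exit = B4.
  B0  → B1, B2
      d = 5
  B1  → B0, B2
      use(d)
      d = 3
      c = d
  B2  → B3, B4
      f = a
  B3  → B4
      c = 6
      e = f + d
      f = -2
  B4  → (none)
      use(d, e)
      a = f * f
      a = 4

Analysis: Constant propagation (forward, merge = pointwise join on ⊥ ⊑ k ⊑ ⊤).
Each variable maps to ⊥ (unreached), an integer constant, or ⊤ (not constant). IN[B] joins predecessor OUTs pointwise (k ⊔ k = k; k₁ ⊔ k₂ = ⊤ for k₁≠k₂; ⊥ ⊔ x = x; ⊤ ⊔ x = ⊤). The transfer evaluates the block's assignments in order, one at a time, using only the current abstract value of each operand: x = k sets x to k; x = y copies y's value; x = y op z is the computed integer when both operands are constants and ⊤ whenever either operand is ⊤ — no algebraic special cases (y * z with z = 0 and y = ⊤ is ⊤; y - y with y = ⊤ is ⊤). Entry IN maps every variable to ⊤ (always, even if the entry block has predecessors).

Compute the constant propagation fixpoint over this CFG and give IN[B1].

Answer: {a: ⊤, b: ⊤, c: ⊤, d: 5, e: ⊤, f: ⊤}

Derivation:
Converged values:
  B0:   IN=(all ⊤)   OUT={d:5; rest ⊤}
  B1:   IN={d:5; rest ⊤}   OUT={c:3, d:3; rest ⊤}
  B2:   IN=(all ⊤)   OUT=(all ⊤)
  B3:   IN=(all ⊤)   OUT={c:6, f:-2; rest ⊤}
  B4:   IN=(all ⊤)   OUT={a:4; rest ⊤}

Merge at B1: IN[B1] = OUT[B0] = {a: ⊤, b: ⊤, c: ⊤, d: 5, e: ⊤, f: ⊤}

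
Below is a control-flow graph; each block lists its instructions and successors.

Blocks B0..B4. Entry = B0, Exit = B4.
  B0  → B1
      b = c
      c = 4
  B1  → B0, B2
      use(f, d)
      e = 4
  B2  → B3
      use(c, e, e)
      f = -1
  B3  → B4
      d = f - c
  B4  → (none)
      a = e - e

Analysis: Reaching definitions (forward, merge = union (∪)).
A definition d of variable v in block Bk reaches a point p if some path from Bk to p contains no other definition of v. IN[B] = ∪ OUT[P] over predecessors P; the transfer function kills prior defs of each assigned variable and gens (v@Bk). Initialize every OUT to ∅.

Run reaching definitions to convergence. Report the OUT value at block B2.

Converged values:
  B0: | IN={b@B0, c@B0, e@B1} | OUT={b@B0, c@B0, e@B1}
  B1: | IN={b@B0, c@B0, e@B1} | OUT={b@B0, c@B0, e@B1}
  B2: | IN={b@B0, c@B0, e@B1} | OUT={b@B0, c@B0, e@B1, f@B2}
  B3: | IN={b@B0, c@B0, e@B1, f@B2} | OUT={b@B0, c@B0, d@B3, e@B1, f@B2}
  B4: | IN={b@B0, c@B0, d@B3, e@B1, f@B2} | OUT={a@B4, b@B0, c@B0, d@B3, e@B1, f@B2}

Merge at B2: IN[B2] = OUT[B1] = {b@B0, c@B0, e@B1}
Applying B2's transfer function to that IN value gives OUT[B2] (row B2 above).

Answer: {b@B0, c@B0, e@B1, f@B2}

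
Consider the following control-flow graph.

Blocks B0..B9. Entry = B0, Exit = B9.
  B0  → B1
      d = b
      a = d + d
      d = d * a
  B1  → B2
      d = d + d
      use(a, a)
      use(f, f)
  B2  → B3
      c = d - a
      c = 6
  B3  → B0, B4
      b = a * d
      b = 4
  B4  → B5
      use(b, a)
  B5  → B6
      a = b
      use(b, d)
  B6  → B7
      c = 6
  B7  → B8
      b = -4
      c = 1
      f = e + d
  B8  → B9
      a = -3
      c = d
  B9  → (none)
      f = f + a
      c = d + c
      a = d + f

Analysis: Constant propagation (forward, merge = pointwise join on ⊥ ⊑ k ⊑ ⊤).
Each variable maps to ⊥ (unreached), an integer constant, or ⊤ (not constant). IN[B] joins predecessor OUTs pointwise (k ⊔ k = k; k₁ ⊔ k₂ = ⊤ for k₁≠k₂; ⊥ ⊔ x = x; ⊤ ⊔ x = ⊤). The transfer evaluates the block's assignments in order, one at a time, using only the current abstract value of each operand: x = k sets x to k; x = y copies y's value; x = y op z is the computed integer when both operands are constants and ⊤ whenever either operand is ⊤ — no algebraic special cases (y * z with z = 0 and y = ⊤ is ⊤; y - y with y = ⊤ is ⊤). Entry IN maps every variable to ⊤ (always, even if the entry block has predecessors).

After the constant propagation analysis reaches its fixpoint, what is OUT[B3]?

Converged values:
  B0:   IN=(all ⊤)   OUT=(all ⊤)
  B1:   IN=(all ⊤)   OUT=(all ⊤)
  B2:   IN=(all ⊤)   OUT={c:6; rest ⊤}
  B3:   IN={c:6; rest ⊤}   OUT={b:4, c:6; rest ⊤}
  B4:   IN={b:4, c:6; rest ⊤}   OUT={b:4, c:6; rest ⊤}
  B5:   IN={b:4, c:6; rest ⊤}   OUT={a:4, b:4, c:6; rest ⊤}
  B6:   IN={a:4, b:4, c:6; rest ⊤}   OUT={a:4, b:4, c:6; rest ⊤}
  B7:   IN={a:4, b:4, c:6; rest ⊤}   OUT={a:4, b:-4, c:1; rest ⊤}
  B8:   IN={a:4, b:-4, c:1; rest ⊤}   OUT={a:-3, b:-4; rest ⊤}
  B9:   IN={a:-3, b:-4; rest ⊤}   OUT={b:-4; rest ⊤}

Merge at B3: IN[B3] = OUT[B2] = {a: ⊤, b: ⊤, c: 6, d: ⊤, e: ⊤, f: ⊤}
Applying B3's transfer function to that IN value gives OUT[B3] (row B3 above).

Answer: {a: ⊤, b: 4, c: 6, d: ⊤, e: ⊤, f: ⊤}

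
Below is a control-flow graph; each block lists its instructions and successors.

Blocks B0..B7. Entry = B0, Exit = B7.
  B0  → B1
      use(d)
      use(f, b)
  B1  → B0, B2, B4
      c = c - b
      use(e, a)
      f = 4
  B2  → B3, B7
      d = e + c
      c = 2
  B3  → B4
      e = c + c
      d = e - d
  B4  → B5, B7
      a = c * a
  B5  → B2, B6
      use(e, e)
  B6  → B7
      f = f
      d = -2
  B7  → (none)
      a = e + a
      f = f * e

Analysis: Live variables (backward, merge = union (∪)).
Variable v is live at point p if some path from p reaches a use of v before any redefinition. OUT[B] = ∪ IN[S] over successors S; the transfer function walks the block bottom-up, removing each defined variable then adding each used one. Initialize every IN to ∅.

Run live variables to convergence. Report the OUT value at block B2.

Fixpoint table:
  B0:   IN={a, b, c, d, e, f}   OUT={a, b, c, d, e}
  B1:   IN={a, b, c, d, e}   OUT={a, b, c, d, e, f}
  B2:   IN={a, c, e, f}   OUT={a, c, d, e, f}
  B3:   IN={a, c, d, f}   OUT={a, c, e, f}
  B4:   IN={a, c, e, f}   OUT={a, c, e, f}
  B5:   IN={a, c, e, f}   OUT={a, c, e, f}
  B6:   IN={a, e, f}   OUT={a, e, f}
  B7:   IN={a, e, f}   OUT={}

Merge at B2: OUT[B2] = IN[B3] ⊔ IN[B7] = {a, c, d, e, f}

Answer: {a, c, d, e, f}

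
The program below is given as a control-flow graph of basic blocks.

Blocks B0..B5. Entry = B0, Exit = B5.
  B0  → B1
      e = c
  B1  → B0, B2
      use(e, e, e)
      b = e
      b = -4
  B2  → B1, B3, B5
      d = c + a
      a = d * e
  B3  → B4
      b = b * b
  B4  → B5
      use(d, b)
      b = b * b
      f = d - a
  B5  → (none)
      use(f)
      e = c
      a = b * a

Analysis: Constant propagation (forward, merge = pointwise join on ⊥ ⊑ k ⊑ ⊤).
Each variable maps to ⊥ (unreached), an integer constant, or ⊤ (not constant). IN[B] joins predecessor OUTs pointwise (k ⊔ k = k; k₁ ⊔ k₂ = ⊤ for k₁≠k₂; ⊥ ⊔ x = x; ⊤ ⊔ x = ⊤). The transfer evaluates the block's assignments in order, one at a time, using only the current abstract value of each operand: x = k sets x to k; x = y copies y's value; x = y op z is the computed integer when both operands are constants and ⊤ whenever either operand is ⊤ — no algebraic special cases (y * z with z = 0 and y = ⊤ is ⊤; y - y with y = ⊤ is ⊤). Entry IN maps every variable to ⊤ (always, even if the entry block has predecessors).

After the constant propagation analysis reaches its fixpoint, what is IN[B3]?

Fixpoint table:
  B0:   IN=(all ⊤)   OUT=(all ⊤)
  B1:   IN=(all ⊤)   OUT={b:-4; rest ⊤}
  B2:   IN={b:-4; rest ⊤}   OUT={b:-4; rest ⊤}
  B3:   IN={b:-4; rest ⊤}   OUT={b:16; rest ⊤}
  B4:   IN={b:16; rest ⊤}   OUT={b:256; rest ⊤}
  B5:   IN=(all ⊤)   OUT=(all ⊤)

Merge at B3: IN[B3] = OUT[B2] = {a: ⊤, b: -4, c: ⊤, d: ⊤, e: ⊤, f: ⊤}

Answer: {a: ⊤, b: -4, c: ⊤, d: ⊤, e: ⊤, f: ⊤}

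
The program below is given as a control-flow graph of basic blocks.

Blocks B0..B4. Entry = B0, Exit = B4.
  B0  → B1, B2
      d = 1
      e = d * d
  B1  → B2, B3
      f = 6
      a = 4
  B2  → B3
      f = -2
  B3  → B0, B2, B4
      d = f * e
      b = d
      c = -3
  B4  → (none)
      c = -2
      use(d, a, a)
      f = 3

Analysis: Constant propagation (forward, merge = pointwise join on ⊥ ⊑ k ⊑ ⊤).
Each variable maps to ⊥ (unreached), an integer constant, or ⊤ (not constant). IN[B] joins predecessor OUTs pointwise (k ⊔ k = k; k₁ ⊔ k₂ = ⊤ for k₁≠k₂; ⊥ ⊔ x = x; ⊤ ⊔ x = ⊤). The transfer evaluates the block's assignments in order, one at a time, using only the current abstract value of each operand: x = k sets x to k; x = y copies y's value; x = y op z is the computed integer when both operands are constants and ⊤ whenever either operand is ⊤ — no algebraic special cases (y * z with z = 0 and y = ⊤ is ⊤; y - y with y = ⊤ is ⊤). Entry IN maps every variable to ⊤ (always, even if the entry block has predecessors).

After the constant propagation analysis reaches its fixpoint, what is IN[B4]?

Answer: {a: ⊤, b: ⊤, c: -3, d: ⊤, e: 1, f: ⊤}

Trace:
Per-block solution:
  B0:   IN=(all ⊤)   OUT={d:1, e:1; rest ⊤}
  B1:   IN={d:1, e:1; rest ⊤}   OUT={a:4, d:1, e:1, f:6; rest ⊤}
  B2:   IN={e:1; rest ⊤}   OUT={e:1, f:-2; rest ⊤}
  B3:   IN={e:1; rest ⊤}   OUT={c:-3, e:1; rest ⊤}
  B4:   IN={c:-3, e:1; rest ⊤}   OUT={c:-2, e:1, f:3; rest ⊤}

Merge at B4: IN[B4] = OUT[B3] = {a: ⊤, b: ⊤, c: -3, d: ⊤, e: 1, f: ⊤}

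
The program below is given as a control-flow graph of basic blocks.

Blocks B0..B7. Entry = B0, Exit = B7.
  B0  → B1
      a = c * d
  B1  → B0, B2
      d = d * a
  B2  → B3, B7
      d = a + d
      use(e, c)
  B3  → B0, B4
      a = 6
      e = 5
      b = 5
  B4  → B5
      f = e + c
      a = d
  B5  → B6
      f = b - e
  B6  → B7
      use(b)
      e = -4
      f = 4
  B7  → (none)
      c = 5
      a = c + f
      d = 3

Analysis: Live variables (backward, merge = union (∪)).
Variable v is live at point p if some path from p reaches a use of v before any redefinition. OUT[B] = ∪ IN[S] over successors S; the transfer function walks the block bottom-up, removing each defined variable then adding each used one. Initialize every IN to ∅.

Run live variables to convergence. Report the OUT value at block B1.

Fixpoint table:
  B0:  IN={c, d, e, f}  OUT={a, c, d, e, f}
  B1:  IN={a, c, d, e, f}  OUT={a, c, d, e, f}
  B2:  IN={a, c, d, e, f}  OUT={c, d, f}
  B3:  IN={c, d, f}  OUT={b, c, d, e, f}
  B4:  IN={b, c, d, e}  OUT={b, e}
  B5:  IN={b, e}  OUT={b}
  B6:  IN={b}  OUT={f}
  B7:  IN={f}  OUT={}

Merge at B1: OUT[B1] = IN[B0] ⊔ IN[B2] = {a, c, d, e, f}

Answer: {a, c, d, e, f}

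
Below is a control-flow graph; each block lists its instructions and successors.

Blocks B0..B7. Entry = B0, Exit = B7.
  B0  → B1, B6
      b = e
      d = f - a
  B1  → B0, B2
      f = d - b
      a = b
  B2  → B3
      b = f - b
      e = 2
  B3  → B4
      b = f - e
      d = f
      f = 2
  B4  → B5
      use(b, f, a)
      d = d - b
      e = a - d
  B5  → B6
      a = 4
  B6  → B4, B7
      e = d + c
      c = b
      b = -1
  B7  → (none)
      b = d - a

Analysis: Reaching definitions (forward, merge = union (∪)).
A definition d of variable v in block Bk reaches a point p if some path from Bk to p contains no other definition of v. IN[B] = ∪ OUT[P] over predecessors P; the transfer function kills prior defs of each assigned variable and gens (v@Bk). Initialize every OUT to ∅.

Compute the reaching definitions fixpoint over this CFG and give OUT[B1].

Converged values:
  B0: | IN={a@B1, b@B0, d@B0, f@B1} | OUT={a@B1, b@B0, d@B0, f@B1}
  B1: | IN={a@B1, b@B0, d@B0, f@B1} | OUT={a@B1, b@B0, d@B0, f@B1}
  B2: | IN={a@B1, b@B0, d@B0, f@B1} | OUT={a@B1, b@B2, d@B0, e@B2, f@B1}
  B3: | IN={a@B1, b@B2, d@B0, e@B2, f@B1} | OUT={a@B1, b@B3, d@B3, e@B2, f@B3}
  B4: | IN={a@B1, a@B5, b@B3, b@B6, c@B6, d@B0, d@B3, d@B4, e@B2, e@B6, f@B1, f@B3} | OUT={a@B1, a@B5, b@B3, b@B6, c@B6, d@B4, e@B4, f@B1, f@B3}
  B5: | IN={a@B1, a@B5, b@B3, b@B6, c@B6, d@B4, e@B4, f@B1, f@B3} | OUT={a@B5, b@B3, b@B6, c@B6, d@B4, e@B4, f@B1, f@B3}
  B6: | IN={a@B1, a@B5, b@B0, b@B3, b@B6, c@B6, d@B0, d@B4, e@B4, f@B1, f@B3} | OUT={a@B1, a@B5, b@B6, c@B6, d@B0, d@B4, e@B6, f@B1, f@B3}
  B7: | IN={a@B1, a@B5, b@B6, c@B6, d@B0, d@B4, e@B6, f@B1, f@B3} | OUT={a@B1, a@B5, b@B7, c@B6, d@B0, d@B4, e@B6, f@B1, f@B3}

Merge at B1: IN[B1] = OUT[B0] = {a@B1, b@B0, d@B0, f@B1}
Applying B1's transfer function to that IN value gives OUT[B1] (row B1 above).

Answer: {a@B1, b@B0, d@B0, f@B1}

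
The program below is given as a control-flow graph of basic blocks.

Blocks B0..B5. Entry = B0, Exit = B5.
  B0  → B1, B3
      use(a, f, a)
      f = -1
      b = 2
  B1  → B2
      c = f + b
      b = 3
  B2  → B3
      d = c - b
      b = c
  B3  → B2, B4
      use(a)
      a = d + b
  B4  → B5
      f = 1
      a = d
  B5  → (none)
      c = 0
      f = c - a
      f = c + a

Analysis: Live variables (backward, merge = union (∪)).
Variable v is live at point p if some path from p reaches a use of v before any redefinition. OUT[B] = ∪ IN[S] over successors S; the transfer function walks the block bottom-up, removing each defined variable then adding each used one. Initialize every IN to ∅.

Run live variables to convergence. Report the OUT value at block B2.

Answer: {a, b, c, d}

Working:
Per-block solution:
  B0:   IN={a, c, d, f}   OUT={a, b, c, d, f}
  B1:   IN={a, b, f}   OUT={a, b, c}
  B2:   IN={a, b, c}   OUT={a, b, c, d}
  B3:   IN={a, b, c, d}   OUT={a, b, c, d}
  B4:   IN={d}   OUT={a}
  B5:   IN={a}   OUT={}

Merge at B2: OUT[B2] = IN[B3] = {a, b, c, d}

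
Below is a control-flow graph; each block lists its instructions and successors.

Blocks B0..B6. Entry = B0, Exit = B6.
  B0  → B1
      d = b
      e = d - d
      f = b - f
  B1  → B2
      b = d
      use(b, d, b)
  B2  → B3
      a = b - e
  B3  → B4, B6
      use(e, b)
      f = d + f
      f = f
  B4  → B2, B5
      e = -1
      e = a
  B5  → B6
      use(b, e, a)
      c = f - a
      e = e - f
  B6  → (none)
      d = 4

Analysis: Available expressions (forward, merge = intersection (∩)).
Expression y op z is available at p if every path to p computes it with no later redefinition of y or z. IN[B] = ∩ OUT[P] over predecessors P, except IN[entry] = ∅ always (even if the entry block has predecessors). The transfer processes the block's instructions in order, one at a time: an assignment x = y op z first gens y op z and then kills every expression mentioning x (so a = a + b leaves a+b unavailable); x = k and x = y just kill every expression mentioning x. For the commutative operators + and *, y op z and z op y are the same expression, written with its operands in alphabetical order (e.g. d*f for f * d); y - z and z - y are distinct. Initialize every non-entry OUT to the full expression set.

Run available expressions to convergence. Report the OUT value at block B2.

Converged values:
  B0: | IN={} | OUT={d-d}
  B1: | IN={d-d} | OUT={d-d}
  B2: | IN={d-d} | OUT={b-e, d-d}
  B3: | IN={b-e, d-d} | OUT={b-e, d-d}
  B4: | IN={b-e, d-d} | OUT={d-d}
  B5: | IN={d-d} | OUT={d-d, f-a}
  B6: | IN={d-d} | OUT={}

Merge at B2: IN[B2] = OUT[B1] ∩ OUT[B4] = {d-d}
Applying B2's transfer function to that IN value gives OUT[B2] (row B2 above).

Answer: {b-e, d-d}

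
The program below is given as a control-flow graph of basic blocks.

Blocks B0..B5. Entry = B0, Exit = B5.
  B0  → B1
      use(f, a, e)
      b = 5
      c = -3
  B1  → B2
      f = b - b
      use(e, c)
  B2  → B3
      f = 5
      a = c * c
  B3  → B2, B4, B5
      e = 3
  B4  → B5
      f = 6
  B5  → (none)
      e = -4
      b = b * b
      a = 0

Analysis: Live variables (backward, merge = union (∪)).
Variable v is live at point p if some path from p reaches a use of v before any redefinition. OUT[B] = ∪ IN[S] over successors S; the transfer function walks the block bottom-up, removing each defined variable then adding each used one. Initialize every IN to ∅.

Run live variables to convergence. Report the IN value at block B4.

Per-block solution:
  B0:  IN={a, e, f}  OUT={b, c, e}
  B1:  IN={b, c, e}  OUT={b, c}
  B2:  IN={b, c}  OUT={b, c}
  B3:  IN={b, c}  OUT={b, c}
  B4:  IN={b}  OUT={b}
  B5:  IN={b}  OUT={}

Merge at B4: OUT[B4] = IN[B5] = {b}
Applying B4's transfer function to that OUT value gives IN[B4] (row B4 above).

Answer: {b}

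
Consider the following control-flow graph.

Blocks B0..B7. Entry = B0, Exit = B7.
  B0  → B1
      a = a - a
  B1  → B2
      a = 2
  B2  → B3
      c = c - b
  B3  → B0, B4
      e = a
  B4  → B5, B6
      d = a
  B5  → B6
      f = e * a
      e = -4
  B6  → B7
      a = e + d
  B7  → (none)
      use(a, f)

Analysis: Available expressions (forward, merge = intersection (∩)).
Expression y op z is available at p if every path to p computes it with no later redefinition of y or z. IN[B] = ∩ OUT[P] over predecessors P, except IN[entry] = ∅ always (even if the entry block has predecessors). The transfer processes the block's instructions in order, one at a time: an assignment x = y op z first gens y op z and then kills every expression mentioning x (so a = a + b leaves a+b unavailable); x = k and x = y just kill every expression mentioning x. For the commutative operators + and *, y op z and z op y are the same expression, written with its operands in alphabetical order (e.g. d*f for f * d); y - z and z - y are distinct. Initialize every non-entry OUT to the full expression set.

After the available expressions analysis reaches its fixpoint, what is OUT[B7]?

Converged values:
  B0:   IN={}   OUT={}
  B1:   IN={}   OUT={}
  B2:   IN={}   OUT={}
  B3:   IN={}   OUT={}
  B4:   IN={}   OUT={}
  B5:   IN={}   OUT={}
  B6:   IN={}   OUT={d+e}
  B7:   IN={d+e}   OUT={d+e}

Merge at B7: IN[B7] = OUT[B6] = {d+e}
Applying B7's transfer function to that IN value gives OUT[B7] (row B7 above).

Answer: {d+e}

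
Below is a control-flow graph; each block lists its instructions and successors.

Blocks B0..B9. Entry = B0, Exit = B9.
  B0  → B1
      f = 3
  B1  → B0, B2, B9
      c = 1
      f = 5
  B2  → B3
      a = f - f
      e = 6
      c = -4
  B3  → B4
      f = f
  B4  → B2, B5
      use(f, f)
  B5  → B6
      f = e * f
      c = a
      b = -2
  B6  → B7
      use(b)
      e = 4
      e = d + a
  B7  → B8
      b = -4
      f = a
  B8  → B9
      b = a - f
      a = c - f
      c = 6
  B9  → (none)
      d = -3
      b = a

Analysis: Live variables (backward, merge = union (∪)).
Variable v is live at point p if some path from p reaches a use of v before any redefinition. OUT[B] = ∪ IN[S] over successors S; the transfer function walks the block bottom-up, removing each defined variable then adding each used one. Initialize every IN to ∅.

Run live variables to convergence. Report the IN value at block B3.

Answer: {a, d, e, f}

Working:
Converged values:
  B0:   IN={a, d}   OUT={a, d}
  B1:   IN={a, d}   OUT={a, d, f}
  B2:   IN={d, f}   OUT={a, d, e, f}
  B3:   IN={a, d, e, f}   OUT={a, d, e, f}
  B4:   IN={a, d, e, f}   OUT={a, d, e, f}
  B5:   IN={a, d, e, f}   OUT={a, b, c, d}
  B6:   IN={a, b, c, d}   OUT={a, c}
  B7:   IN={a, c}   OUT={a, c, f}
  B8:   IN={a, c, f}   OUT={a}
  B9:   IN={a}   OUT={}

Merge at B3: OUT[B3] = IN[B4] = {a, d, e, f}
Applying B3's transfer function to that OUT value gives IN[B3] (row B3 above).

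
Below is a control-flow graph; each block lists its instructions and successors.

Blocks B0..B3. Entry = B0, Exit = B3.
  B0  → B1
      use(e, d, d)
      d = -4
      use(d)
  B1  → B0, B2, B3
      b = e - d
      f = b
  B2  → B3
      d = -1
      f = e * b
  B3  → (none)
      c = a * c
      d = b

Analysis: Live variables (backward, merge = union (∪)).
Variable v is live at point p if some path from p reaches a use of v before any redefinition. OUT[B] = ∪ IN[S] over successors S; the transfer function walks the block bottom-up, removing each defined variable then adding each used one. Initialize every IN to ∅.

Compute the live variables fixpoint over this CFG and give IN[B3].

Answer: {a, b, c}

Derivation:
Fixpoint table:
  B0: | IN={a, c, d, e} | OUT={a, c, d, e}
  B1: | IN={a, c, d, e} | OUT={a, b, c, d, e}
  B2: | IN={a, b, c, e} | OUT={a, b, c}
  B3: | IN={a, b, c} | OUT={}

B3 is the boundary node: OUT[B3] = {}
Applying B3's transfer function to that OUT value gives IN[B3] (row B3 above).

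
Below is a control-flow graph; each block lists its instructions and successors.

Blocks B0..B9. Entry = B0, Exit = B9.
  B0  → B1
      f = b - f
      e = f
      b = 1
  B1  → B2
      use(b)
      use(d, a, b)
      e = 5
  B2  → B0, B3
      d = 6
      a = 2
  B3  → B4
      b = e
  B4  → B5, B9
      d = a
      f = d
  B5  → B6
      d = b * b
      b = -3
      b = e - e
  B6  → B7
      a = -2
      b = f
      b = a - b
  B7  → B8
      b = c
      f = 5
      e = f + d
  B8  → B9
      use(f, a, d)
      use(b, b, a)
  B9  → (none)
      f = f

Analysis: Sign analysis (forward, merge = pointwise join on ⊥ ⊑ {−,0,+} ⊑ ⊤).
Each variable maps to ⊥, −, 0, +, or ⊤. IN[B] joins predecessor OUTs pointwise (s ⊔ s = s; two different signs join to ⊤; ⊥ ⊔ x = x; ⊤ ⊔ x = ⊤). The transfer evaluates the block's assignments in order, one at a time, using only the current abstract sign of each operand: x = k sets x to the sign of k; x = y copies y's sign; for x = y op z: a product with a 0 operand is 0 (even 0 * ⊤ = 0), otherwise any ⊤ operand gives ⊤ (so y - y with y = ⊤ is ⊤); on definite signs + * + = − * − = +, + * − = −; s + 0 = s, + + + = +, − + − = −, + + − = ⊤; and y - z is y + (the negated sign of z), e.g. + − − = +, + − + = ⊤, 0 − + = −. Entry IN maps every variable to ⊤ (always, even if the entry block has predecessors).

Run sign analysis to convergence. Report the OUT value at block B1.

Fixpoint table:
  B0:  IN=(all ⊤)  OUT={b:+; rest ⊤}
  B1:  IN={b:+; rest ⊤}  OUT={b:+, e:+; rest ⊤}
  B2:  IN={b:+, e:+; rest ⊤}  OUT={a:+, b:+, d:+, e:+; rest ⊤}
  B3:  IN={a:+, b:+, d:+, e:+; rest ⊤}  OUT={a:+, b:+, d:+, e:+; rest ⊤}
  B4:  IN={a:+, b:+, d:+, e:+; rest ⊤}  OUT={a:+, b:+, d:+, e:+, f:+; rest ⊤}
  B5:  IN={a:+, b:+, d:+, e:+, f:+; rest ⊤}  OUT={a:+, d:+, e:+, f:+; rest ⊤}
  B6:  IN={a:+, d:+, e:+, f:+; rest ⊤}  OUT={a:-, b:-, d:+, e:+, f:+; rest ⊤}
  B7:  IN={a:-, b:-, d:+, e:+, f:+; rest ⊤}  OUT={a:-, d:+, e:+, f:+; rest ⊤}
  B8:  IN={a:-, d:+, e:+, f:+; rest ⊤}  OUT={a:-, d:+, e:+, f:+; rest ⊤}
  B9:  IN={d:+, e:+, f:+; rest ⊤}  OUT={d:+, e:+, f:+; rest ⊤}

Merge at B1: IN[B1] = OUT[B0] = {a: ⊤, b: +, c: ⊤, d: ⊤, e: ⊤, f: ⊤}
Applying B1's transfer function to that IN value gives OUT[B1] (row B1 above).

Answer: {a: ⊤, b: +, c: ⊤, d: ⊤, e: +, f: ⊤}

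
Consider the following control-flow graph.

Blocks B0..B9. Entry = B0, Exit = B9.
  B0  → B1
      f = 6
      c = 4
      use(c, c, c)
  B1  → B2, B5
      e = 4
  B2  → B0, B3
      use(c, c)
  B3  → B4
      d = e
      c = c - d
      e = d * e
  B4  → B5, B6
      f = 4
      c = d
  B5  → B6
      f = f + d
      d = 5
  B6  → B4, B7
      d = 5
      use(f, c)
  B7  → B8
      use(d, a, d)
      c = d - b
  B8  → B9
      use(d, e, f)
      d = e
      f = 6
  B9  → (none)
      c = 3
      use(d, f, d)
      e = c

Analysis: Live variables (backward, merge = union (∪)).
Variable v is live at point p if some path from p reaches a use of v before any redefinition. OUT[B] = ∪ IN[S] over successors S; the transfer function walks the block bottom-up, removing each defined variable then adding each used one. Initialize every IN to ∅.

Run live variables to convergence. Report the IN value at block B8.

Fixpoint table:
  B0:  IN={a, b, d}  OUT={a, b, c, d, f}
  B1:  IN={a, b, c, d, f}  OUT={a, b, c, d, e, f}
  B2:  IN={a, b, c, d, e}  OUT={a, b, c, d, e}
  B3:  IN={a, b, c, e}  OUT={a, b, d, e}
  B4:  IN={a, b, d, e}  OUT={a, b, c, d, e, f}
  B5:  IN={a, b, c, d, e, f}  OUT={a, b, c, e, f}
  B6:  IN={a, b, c, e, f}  OUT={a, b, d, e, f}
  B7:  IN={a, b, d, e, f}  OUT={d, e, f}
  B8:  IN={d, e, f}  OUT={d, f}
  B9:  IN={d, f}  OUT={}

Merge at B8: OUT[B8] = IN[B9] = {d, f}
Applying B8's transfer function to that OUT value gives IN[B8] (row B8 above).

Answer: {d, e, f}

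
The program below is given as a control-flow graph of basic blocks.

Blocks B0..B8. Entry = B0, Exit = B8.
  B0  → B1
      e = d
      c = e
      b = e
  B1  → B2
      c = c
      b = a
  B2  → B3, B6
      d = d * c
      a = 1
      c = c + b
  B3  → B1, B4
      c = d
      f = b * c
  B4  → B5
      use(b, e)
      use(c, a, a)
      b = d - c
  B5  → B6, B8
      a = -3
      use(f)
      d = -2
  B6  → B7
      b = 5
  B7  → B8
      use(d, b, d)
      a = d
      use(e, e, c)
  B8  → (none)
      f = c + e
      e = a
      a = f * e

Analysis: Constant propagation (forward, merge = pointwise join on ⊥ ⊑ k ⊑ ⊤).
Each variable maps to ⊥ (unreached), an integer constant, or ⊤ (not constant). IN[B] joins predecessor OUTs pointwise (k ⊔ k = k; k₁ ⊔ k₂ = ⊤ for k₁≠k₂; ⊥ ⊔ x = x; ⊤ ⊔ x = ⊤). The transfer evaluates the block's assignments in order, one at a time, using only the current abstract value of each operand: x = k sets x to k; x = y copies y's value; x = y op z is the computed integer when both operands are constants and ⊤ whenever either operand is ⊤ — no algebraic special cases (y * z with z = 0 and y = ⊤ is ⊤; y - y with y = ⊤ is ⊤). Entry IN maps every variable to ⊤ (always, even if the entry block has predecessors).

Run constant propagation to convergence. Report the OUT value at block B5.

Answer: {a: -3, b: ⊤, c: ⊤, d: -2, e: ⊤, f: ⊤}

Working:
Fixpoint table:
  B0:   IN=(all ⊤)   OUT=(all ⊤)
  B1:   IN=(all ⊤)   OUT=(all ⊤)
  B2:   IN=(all ⊤)   OUT={a:1; rest ⊤}
  B3:   IN={a:1; rest ⊤}   OUT={a:1; rest ⊤}
  B4:   IN={a:1; rest ⊤}   OUT={a:1; rest ⊤}
  B5:   IN={a:1; rest ⊤}   OUT={a:-3, d:-2; rest ⊤}
  B6:   IN=(all ⊤)   OUT={b:5; rest ⊤}
  B7:   IN={b:5; rest ⊤}   OUT={b:5; rest ⊤}
  B8:   IN=(all ⊤)   OUT=(all ⊤)

Merge at B5: IN[B5] = OUT[B4] = {a: 1, b: ⊤, c: ⊤, d: ⊤, e: ⊤, f: ⊤}
Applying B5's transfer function to that IN value gives OUT[B5] (row B5 above).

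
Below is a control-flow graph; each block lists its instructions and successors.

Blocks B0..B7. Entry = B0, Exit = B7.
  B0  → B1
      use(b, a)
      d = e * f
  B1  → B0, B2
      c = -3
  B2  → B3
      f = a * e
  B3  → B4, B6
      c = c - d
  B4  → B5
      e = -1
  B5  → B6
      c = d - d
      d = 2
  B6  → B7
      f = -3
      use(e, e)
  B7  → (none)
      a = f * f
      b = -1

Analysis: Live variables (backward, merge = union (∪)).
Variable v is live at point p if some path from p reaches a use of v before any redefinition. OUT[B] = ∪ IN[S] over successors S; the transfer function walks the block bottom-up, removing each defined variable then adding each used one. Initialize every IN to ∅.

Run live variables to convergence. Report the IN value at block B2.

Fixpoint table:
  B0:   IN={a, b, e, f}   OUT={a, b, d, e, f}
  B1:   IN={a, b, d, e, f}   OUT={a, b, c, d, e, f}
  B2:   IN={a, c, d, e}   OUT={c, d, e}
  B3:   IN={c, d, e}   OUT={d, e}
  B4:   IN={d}   OUT={d, e}
  B5:   IN={d, e}   OUT={e}
  B6:   IN={e}   OUT={f}
  B7:   IN={f}   OUT={}

Merge at B2: OUT[B2] = IN[B3] = {c, d, e}
Applying B2's transfer function to that OUT value gives IN[B2] (row B2 above).

Answer: {a, c, d, e}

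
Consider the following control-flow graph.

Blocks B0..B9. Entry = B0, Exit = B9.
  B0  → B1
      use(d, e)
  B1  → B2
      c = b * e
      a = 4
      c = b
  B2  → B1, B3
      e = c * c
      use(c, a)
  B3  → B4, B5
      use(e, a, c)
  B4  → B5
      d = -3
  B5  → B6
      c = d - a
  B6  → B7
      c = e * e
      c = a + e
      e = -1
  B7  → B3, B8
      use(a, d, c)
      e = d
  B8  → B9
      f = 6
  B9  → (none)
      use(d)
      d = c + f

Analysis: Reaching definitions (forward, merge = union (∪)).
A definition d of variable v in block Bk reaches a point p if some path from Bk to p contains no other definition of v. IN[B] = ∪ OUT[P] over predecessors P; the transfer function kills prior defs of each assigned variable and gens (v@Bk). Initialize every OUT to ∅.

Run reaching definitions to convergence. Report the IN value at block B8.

Answer: {a@B1, c@B6, d@B4, e@B7}

Trace:
Fixpoint table:
  B0:   IN={}   OUT={}
  B1:   IN={a@B1, c@B1, e@B2}   OUT={a@B1, c@B1, e@B2}
  B2:   IN={a@B1, c@B1, e@B2}   OUT={a@B1, c@B1, e@B2}
  B3:   IN={a@B1, c@B1, c@B6, d@B4, e@B2, e@B7}   OUT={a@B1, c@B1, c@B6, d@B4, e@B2, e@B7}
  B4:   IN={a@B1, c@B1, c@B6, d@B4, e@B2, e@B7}   OUT={a@B1, c@B1, c@B6, d@B4, e@B2, e@B7}
  B5:   IN={a@B1, c@B1, c@B6, d@B4, e@B2, e@B7}   OUT={a@B1, c@B5, d@B4, e@B2, e@B7}
  B6:   IN={a@B1, c@B5, d@B4, e@B2, e@B7}   OUT={a@B1, c@B6, d@B4, e@B6}
  B7:   IN={a@B1, c@B6, d@B4, e@B6}   OUT={a@B1, c@B6, d@B4, e@B7}
  B8:   IN={a@B1, c@B6, d@B4, e@B7}   OUT={a@B1, c@B6, d@B4, e@B7, f@B8}
  B9:   IN={a@B1, c@B6, d@B4, e@B7, f@B8}   OUT={a@B1, c@B6, d@B9, e@B7, f@B8}

Merge at B8: IN[B8] = OUT[B7] = {a@B1, c@B6, d@B4, e@B7}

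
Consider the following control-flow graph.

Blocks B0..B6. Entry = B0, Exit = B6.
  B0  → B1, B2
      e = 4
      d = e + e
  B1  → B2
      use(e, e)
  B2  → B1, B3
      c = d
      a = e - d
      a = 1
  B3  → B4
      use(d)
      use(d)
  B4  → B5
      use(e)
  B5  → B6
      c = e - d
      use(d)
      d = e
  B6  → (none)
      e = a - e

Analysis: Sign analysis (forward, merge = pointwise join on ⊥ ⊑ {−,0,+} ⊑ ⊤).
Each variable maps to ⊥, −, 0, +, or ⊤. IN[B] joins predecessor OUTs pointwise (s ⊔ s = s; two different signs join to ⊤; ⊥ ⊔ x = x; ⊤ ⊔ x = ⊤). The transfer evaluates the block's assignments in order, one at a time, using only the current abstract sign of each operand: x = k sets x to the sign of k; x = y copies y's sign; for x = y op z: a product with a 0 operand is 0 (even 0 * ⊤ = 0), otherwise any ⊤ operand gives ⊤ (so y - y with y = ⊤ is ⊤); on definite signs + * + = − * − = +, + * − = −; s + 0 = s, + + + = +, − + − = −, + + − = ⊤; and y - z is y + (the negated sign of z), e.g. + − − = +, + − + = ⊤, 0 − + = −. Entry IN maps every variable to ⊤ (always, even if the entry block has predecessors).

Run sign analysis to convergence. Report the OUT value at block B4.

Converged values:
  B0:   IN=(all ⊤)   OUT={d:+, e:+; rest ⊤}
  B1:   IN={d:+, e:+; rest ⊤}   OUT={d:+, e:+; rest ⊤}
  B2:   IN={d:+, e:+; rest ⊤}   OUT={a:+, c:+, d:+, e:+; rest ⊤}
  B3:   IN={a:+, c:+, d:+, e:+; rest ⊤}   OUT={a:+, c:+, d:+, e:+; rest ⊤}
  B4:   IN={a:+, c:+, d:+, e:+; rest ⊤}   OUT={a:+, c:+, d:+, e:+; rest ⊤}
  B5:   IN={a:+, c:+, d:+, e:+; rest ⊤}   OUT={a:+, d:+, e:+; rest ⊤}
  B6:   IN={a:+, d:+, e:+; rest ⊤}   OUT={a:+, d:+; rest ⊤}

Merge at B4: IN[B4] = OUT[B3] = {a: +, b: ⊤, c: +, d: +, e: +, f: ⊤}
Applying B4's transfer function to that IN value gives OUT[B4] (row B4 above).

Answer: {a: +, b: ⊤, c: +, d: +, e: +, f: ⊤}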